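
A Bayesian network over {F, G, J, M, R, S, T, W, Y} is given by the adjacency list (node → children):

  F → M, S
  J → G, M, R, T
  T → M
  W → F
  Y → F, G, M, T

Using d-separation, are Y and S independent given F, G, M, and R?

Enumerating the 6 paths from Y to S and testing each for blocking by {F, G, M, R}:
Path 1: Y → T → M ← F → S
  F is a fork here and F is conditioned on, so the path is blocked at F.
Path 2: Y → T ← J → M ← F → S
  F is a fork here and F is conditioned on, so the path is blocked at F.
Path 3: Y → G ← J → T → M ← F → S
  F is a fork here and F is conditioned on, so the path is blocked at F.
Path 4: Y → G ← J → M ← F → S
  F is a fork here and F is conditioned on, so the path is blocked at F.
Path 5: Y → F → S
  F is a chain here and F is conditioned on, so the path is blocked at F.
Path 6: Y → M ← F → S
  F is a fork here and F is conditioned on, so the path is blocked at F.
All paths are blocked; Y ⊥ S | {F, G, M, R} holds.

Yes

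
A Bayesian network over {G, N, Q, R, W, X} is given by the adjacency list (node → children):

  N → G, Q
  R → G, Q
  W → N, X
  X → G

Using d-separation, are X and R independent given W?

4 paths connect X and R; each must be blocked for d-separation to hold:
  1. X ← W → N → Q ← R — W:fork[blocks]; N:chain[open]; Q:collider[blocks] ⇒ blocked
  2. X ← W → N → G ← R — W:fork[blocks]; N:chain[open]; G:collider[blocks] ⇒ blocked
  3. X → G ← R — G:collider[blocks] ⇒ blocked
  4. X → G ← N → Q ← R — G:collider[blocks]; N:fork[open]; Q:collider[blocks] ⇒ blocked
Since every path is blocked, d-separation holds.

Yes — X and R are d-separated given {W}.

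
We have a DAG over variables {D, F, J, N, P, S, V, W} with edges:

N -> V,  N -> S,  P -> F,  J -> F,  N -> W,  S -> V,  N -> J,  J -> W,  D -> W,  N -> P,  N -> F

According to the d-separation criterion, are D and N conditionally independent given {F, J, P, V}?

There are 4 undirected paths between D and N; checking each against the conditioning set {F, J, P, V}:
Path 1: D → W ← N
  W is a collider here and neither W nor any of its descendants is conditioned on, so the collider stays closed — the path is blocked at W.
Path 2: D → W ← J → F ← P ← N
  W is a collider here and neither W nor any of its descendants is conditioned on, so the collider stays closed — the path is blocked at W.
Path 3: D → W ← J → F ← N
  W is a collider here and neither W nor any of its descendants is conditioned on, so the collider stays closed — the path is blocked at W.
Path 4: D → W ← J ← N
  W is a collider here and neither W nor any of its descendants is conditioned on, so the collider stays closed — the path is blocked at W.
Since every path is blocked, d-separation holds.

Yes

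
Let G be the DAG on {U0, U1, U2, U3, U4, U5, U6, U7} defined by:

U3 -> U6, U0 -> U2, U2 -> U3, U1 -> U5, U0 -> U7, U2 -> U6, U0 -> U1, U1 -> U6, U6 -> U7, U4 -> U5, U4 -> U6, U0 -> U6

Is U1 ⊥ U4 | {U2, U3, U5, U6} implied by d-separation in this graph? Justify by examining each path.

No

There are 6 undirected paths between U1 and U4; checking each against the conditioning set {U2, U3, U5, U6}:
Path 1: U1 → U5 ← U4
  U5 is a collider and U5 is conditioned on, which opens it — no node blocks this path, so it is active.
Path 2: U1 → U6 ← U4
  U6 is a collider and U6 is conditioned on, which opens it — no node blocks this path, so it is active.
Path 3: U1 ← U0 → U6 ← U4
  U0 is a fork and U0 is not conditioned on; U6 is a collider and U6 is conditioned on, which opens it — no node blocks this path, so it is active.
Path 4: U1 ← U0 → U7 ← U6 ← U4
  U7 is a collider here and neither U7 nor any of its descendants is conditioned on, so the collider stays closed — the path is blocked at U7.
Path 5: U1 ← U0 → U2 → U6 ← U4
  U2 is a chain here and U2 is conditioned on, so the path is blocked at U2.
Path 6: U1 ← U0 → U2 → U3 → U6 ← U4
  U2 is a chain here and U2 is conditioned on, so the path is blocked at U2.
Because an active path exists, U1 and U4 are not d-separated.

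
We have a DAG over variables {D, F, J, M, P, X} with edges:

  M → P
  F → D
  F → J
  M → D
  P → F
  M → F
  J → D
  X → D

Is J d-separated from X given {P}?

Yes

We examine all 4 paths between J and X:
  1. J ← F ← P ← M → D ← X — F:chain[open]; P:chain[blocks]; M:fork[open]; D:collider[blocks] ⇒ blocked
  2. J ← F → D ← X — F:fork[open]; D:collider[blocks] ⇒ blocked
  3. J ← F ← M → D ← X — F:chain[open]; M:fork[open]; D:collider[blocks] ⇒ blocked
  4. J → D ← X — D:collider[blocks] ⇒ blocked
All paths are blocked; J ⊥ X | {P} holds.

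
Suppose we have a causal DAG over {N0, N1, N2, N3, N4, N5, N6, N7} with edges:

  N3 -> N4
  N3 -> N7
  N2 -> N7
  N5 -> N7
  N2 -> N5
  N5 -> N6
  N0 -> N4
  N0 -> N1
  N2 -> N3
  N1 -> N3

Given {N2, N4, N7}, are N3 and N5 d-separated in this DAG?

There are 4 undirected paths between N3 and N5; checking each against the conditioning set {N2, N4, N7}:
Path 1: N3 → N7 ← N5
  N7 is a collider and N7 is conditioned on, which opens it — no node blocks this path, so it is active.
Path 2: N3 → N7 ← N2 → N5
  N2 is a fork here and N2 is conditioned on, so the path is blocked at N2.
Path 3: N3 ← N2 → N5
  N2 is a fork here and N2 is conditioned on, so the path is blocked at N2.
Path 4: N3 ← N2 → N7 ← N5
  N2 is a fork here and N2 is conditioned on, so the path is blocked at N2.
At least one path is unblocked, so d-separation fails.

No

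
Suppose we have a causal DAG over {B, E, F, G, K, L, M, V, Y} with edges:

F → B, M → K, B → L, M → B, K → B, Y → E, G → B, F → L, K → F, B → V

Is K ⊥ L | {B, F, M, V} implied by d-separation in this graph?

Yes

There are 6 undirected paths between K and L; checking each against the conditioning set {B, F, M, V}:
  1. K → F → L — F:chain[blocks] ⇒ blocked
  2. K → F → B → L — F:chain[blocks]; B:chain[blocks] ⇒ blocked
  3. K ← M → B ← F → L — M:fork[blocks]; B:collider[open]; F:fork[blocks] ⇒ blocked
  4. K ← M → B → L — M:fork[blocks]; B:chain[blocks] ⇒ blocked
  5. K → B ← F → L — B:collider[open]; F:fork[blocks] ⇒ blocked
  6. K → B → L — B:chain[blocks] ⇒ blocked
Since every path is blocked, d-separation holds.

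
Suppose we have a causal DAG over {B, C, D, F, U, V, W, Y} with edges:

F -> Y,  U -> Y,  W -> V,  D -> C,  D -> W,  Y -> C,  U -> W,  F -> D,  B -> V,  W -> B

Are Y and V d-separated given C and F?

No

We examine all 6 paths between Y and V:
  1. Y ← U → W → B → V — U:fork[open]; W:chain[open]; B:chain[open] ⇒ active
  2. Y ← U → W → V — U:fork[open]; W:chain[open] ⇒ active
  3. Y ← F → D → W → B → V — F:fork[blocks]; D:chain[open]; W:chain[open]; B:chain[open] ⇒ blocked
  4. Y ← F → D → W → V — F:fork[blocks]; D:chain[open]; W:chain[open] ⇒ blocked
  5. Y → C ← D → W → B → V — C:collider[open]; D:fork[open]; W:chain[open]; B:chain[open] ⇒ active
  6. Y → C ← D → W → V — C:collider[open]; D:fork[open]; W:chain[open] ⇒ active
Because an active path exists, Y and V are not d-separated.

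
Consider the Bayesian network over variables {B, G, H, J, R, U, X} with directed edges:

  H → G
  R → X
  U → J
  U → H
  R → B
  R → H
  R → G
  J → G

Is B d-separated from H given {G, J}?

No — B and H are not d-separated given {G, J}.

There are 3 undirected paths between B and H; checking each against the conditioning set {G, J}:
Path 1: B ← R → G ← J ← U → H
  J is a chain here and J is conditioned on, so the path is blocked at J.
Path 2: B ← R → G ← H
  R is a fork and R is not conditioned on; G is a collider and G is conditioned on, which opens it — no node blocks this path, so it is active.
Path 3: B ← R → H
  R is a fork and R is not conditioned on — no node blocks this path, so it is active.
At least one path is unblocked, so d-separation fails.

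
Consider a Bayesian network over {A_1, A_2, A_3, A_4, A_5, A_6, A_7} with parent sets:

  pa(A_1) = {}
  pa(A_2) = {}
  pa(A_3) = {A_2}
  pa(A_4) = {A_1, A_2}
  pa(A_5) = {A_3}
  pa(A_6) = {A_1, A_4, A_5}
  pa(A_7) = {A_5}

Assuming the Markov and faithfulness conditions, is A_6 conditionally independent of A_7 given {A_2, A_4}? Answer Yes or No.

No

3 paths connect A_6 and A_7; each must be blocked for d-separation to hold:
Path 1: A_6 ← A_1 → A_4 ← A_2 → A_3 → A_5 → A_7
  A_2 is a fork here and A_2 is conditioned on, so the path is blocked at A_2.
Path 2: A_6 ← A_4 ← A_2 → A_3 → A_5 → A_7
  A_4 is a chain here and A_4 is conditioned on, so the path is blocked at A_4.
Path 3: A_6 ← A_5 → A_7
  A_5 is a fork and A_5 is not conditioned on — no node blocks this path, so it is active.
Because an active path exists, A_6 and A_7 are not d-separated.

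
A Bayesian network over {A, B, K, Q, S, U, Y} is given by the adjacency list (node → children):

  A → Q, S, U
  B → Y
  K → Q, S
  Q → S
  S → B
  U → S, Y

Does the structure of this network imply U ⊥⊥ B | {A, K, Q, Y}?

There are 5 undirected paths between U and B; checking each against the conditioning set {A, K, Q, Y}:
Path 1: U ← A → Q ← K → S → B
  A is a fork here and A is conditioned on, so the path is blocked at A.
Path 2: U ← A → Q → S → B
  A is a fork here and A is conditioned on, so the path is blocked at A.
Path 3: U ← A → S → B
  A is a fork here and A is conditioned on, so the path is blocked at A.
Path 4: U → Y ← B
  Y is a collider and Y is conditioned on, which opens it — no node blocks this path, so it is active.
Path 5: U → S → B
  S is a chain and S is not conditioned on — no node blocks this path, so it is active.
At least one path is unblocked, so d-separation fails.

No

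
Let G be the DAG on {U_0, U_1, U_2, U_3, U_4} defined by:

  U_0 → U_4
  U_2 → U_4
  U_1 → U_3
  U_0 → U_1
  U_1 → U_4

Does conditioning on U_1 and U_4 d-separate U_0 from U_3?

We examine all 2 paths between U_0 and U_3:
Path 1: U_0 → U_4 ← U_1 → U_3
  U_1 is a fork here and U_1 is conditioned on, so the path is blocked at U_1.
Path 2: U_0 → U_1 → U_3
  U_1 is a chain here and U_1 is conditioned on, so the path is blocked at U_1.
All paths are blocked; U_0 ⊥ U_3 | {U_1, U_4} holds.

Yes — U_0 and U_3 are d-separated given {U_1, U_4}.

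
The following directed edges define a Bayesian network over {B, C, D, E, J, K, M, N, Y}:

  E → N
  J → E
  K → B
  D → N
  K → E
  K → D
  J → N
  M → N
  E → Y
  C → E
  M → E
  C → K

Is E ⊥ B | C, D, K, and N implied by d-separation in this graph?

Yes — E and B are d-separated given {C, D, K, N}.

Enumerating the 5 paths from E to B and testing each for blocking by {C, D, K, N}:
Path 1: E ← C → K → B
  C is a fork here and C is conditioned on, so the path is blocked at C.
Path 2: E ← K → B
  K is a fork here and K is conditioned on, so the path is blocked at K.
Path 3: E ← J → N ← D ← K → B
  D is a chain here and D is conditioned on, so the path is blocked at D.
Path 4: E ← M → N ← D ← K → B
  D is a chain here and D is conditioned on, so the path is blocked at D.
Path 5: E → N ← D ← K → B
  D is a chain here and D is conditioned on, so the path is blocked at D.
Every path is blocked, so E and B are d-separated given {C, D, K, N}.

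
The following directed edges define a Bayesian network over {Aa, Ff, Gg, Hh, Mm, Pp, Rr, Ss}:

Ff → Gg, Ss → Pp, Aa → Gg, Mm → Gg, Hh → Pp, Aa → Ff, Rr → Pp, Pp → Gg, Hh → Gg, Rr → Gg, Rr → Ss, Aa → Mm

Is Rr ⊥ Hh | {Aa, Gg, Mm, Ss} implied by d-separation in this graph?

There are 6 undirected paths between Rr and Hh; checking each against the conditioning set {Aa, Gg, Mm, Ss}:
Path 1: Rr → Gg ← Pp ← Hh
  Gg is a collider and Gg is conditioned on, which opens it; Pp is a chain and Pp is not conditioned on — no node blocks this path, so it is active.
Path 2: Rr → Gg ← Hh
  Gg is a collider and Gg is conditioned on, which opens it — no node blocks this path, so it is active.
Path 3: Rr → Pp → Gg ← Hh
  Pp is a chain and Pp is not conditioned on; Gg is a collider and Gg is conditioned on, which opens it — no node blocks this path, so it is active.
Path 4: Rr → Pp ← Hh
  Pp is a collider and its descendant Gg is conditioned on, which opens it — no node blocks this path, so it is active.
Path 5: Rr → Ss → Pp → Gg ← Hh
  Ss is a chain here and Ss is conditioned on, so the path is blocked at Ss.
Path 6: Rr → Ss → Pp ← Hh
  Ss is a chain here and Ss is conditioned on, so the path is blocked at Ss.
At least one path is unblocked, so d-separation fails.

No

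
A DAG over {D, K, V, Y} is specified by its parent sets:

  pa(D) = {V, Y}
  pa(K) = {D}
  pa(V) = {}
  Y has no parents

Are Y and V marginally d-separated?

Yes — Y and V are d-separated given ∅.

There is one path between Y and V:
Path 1: Y → D ← V
  D is a collider here and neither D nor any of its descendants is conditioned on, so the collider stays closed — the path is blocked at D.
Since every path is blocked, d-separation holds.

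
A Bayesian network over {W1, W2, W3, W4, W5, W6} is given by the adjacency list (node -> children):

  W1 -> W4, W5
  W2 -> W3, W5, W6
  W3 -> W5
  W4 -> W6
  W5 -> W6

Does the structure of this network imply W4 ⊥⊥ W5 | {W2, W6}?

No

4 paths connect W4 and W5; each must be blocked for d-separation to hold:
  1. W4 → W6 ← W5 — W6:collider[open] ⇒ active
  2. W4 → W6 ← W2 → W3 → W5 — W6:collider[open]; W2:fork[blocks]; W3:chain[open] ⇒ blocked
  3. W4 → W6 ← W2 → W5 — W6:collider[open]; W2:fork[blocks] ⇒ blocked
  4. W4 ← W1 → W5 — W1:fork[open] ⇒ active
Since the path W4 → W6 ← W5 is active, W4 and W5 are not d-separated given {W2, W6}.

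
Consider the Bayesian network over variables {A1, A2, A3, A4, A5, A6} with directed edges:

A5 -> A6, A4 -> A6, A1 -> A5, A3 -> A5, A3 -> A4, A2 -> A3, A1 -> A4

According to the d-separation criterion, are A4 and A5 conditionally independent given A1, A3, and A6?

No

3 paths connect A4 and A5; each must be blocked for d-separation to hold:
Path 1: A4 → A6 ← A5
  A6 is a collider and A6 is conditioned on, which opens it — no node blocks this path, so it is active.
Path 2: A4 ← A3 → A5
  A3 is a fork here and A3 is conditioned on, so the path is blocked at A3.
Path 3: A4 ← A1 → A5
  A1 is a fork here and A1 is conditioned on, so the path is blocked at A1.
Since the path A4 → A6 ← A5 is active, A4 and A5 are not d-separated given {A1, A3, A6}.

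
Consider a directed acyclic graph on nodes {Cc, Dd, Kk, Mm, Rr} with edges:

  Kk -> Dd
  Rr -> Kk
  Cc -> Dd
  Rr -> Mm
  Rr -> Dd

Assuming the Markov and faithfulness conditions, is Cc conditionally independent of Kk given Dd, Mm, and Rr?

No

Enumerating the 2 paths from Cc to Kk and testing each for blocking by {Dd, Mm, Rr}:
  1. Cc → Dd ← Kk — Dd:collider[open] ⇒ active
  2. Cc → Dd ← Rr → Kk — Dd:collider[open]; Rr:fork[blocks] ⇒ blocked
At least one path is unblocked, so d-separation fails.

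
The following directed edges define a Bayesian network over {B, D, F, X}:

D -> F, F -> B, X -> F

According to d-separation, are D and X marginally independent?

Only one path connects D and X:
  1. D → F ← X — F:collider[blocks] ⇒ blocked
Since every path is blocked, d-separation holds.

Yes — D and X are d-separated given ∅.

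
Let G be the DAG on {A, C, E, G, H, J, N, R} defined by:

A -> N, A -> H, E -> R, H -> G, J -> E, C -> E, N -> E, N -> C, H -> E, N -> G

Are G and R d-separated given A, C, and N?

There are 6 undirected paths between G and R; checking each against the conditioning set {A, C, N}:
Path 1: G ← H ← A → N → E → R
  A is a fork here and A is conditioned on, so the path is blocked at A.
Path 2: G ← H ← A → N → C → E → R
  A is a fork here and A is conditioned on, so the path is blocked at A.
Path 3: G ← H → E → R
  H is a fork and H is not conditioned on; E is a chain and E is not conditioned on — no node blocks this path, so it is active.
Path 4: G ← N ← A → H → E → R
  N is a chain here and N is conditioned on, so the path is blocked at N.
Path 5: G ← N → E → R
  N is a fork here and N is conditioned on, so the path is blocked at N.
Path 6: G ← N → C → E → R
  N is a fork here and N is conditioned on, so the path is blocked at N.
Since the path G ← H → E → R is active, G and R are not d-separated given {A, C, N}.

No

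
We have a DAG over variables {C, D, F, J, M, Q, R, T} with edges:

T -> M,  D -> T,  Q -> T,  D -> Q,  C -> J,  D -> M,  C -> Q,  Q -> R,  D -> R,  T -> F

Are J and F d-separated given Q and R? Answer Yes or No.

5 paths connect J and F; each must be blocked for d-separation to hold:
  1. J ← C → Q ← D → M ← T → F — C:fork[open]; Q:collider[open]; D:fork[open]; M:collider[blocks]; T:fork[open] ⇒ blocked
  2. J ← C → Q ← D → T → F — C:fork[open]; Q:collider[open]; D:fork[open]; T:chain[open] ⇒ active
  3. J ← C → Q → T → F — C:fork[open]; Q:chain[blocks]; T:chain[open] ⇒ blocked
  4. J ← C → Q → R ← D → M ← T → F — C:fork[open]; Q:chain[blocks]; R:collider[open]; D:fork[open]; M:collider[blocks]; T:fork[open] ⇒ blocked
  5. J ← C → Q → R ← D → T → F — C:fork[open]; Q:chain[blocks]; R:collider[open]; D:fork[open]; T:chain[open] ⇒ blocked
Since the path J ← C → Q ← D → T → F is active, J and F are not d-separated given {Q, R}.

No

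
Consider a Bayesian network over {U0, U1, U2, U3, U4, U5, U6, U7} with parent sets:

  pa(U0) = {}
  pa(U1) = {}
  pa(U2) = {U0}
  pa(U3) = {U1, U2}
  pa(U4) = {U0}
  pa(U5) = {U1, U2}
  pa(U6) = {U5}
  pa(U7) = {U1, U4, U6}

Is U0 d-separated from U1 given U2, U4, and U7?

6 paths connect U0 and U1; each must be blocked for d-separation to hold:
  1. U0 → U4 → U7 ← U6 ← U5 ← U1 — U4:chain[blocks]; U7:collider[open]; U6:chain[open]; U5:chain[open] ⇒ blocked
  2. U0 → U4 → U7 ← U6 ← U5 ← U2 → U3 ← U1 — U4:chain[blocks]; U7:collider[open]; U6:chain[open]; U5:chain[open]; U2:fork[blocks]; U3:collider[blocks] ⇒ blocked
  3. U0 → U4 → U7 ← U1 — U4:chain[blocks]; U7:collider[open] ⇒ blocked
  4. U0 → U2 → U3 ← U1 — U2:chain[blocks]; U3:collider[blocks] ⇒ blocked
  5. U0 → U2 → U5 → U6 → U7 ← U1 — U2:chain[blocks]; U5:chain[open]; U6:chain[open]; U7:collider[open] ⇒ blocked
  6. U0 → U2 → U5 ← U1 — U2:chain[blocks]; U5:collider[open] ⇒ blocked
All paths are blocked; U0 ⊥ U1 | {U2, U4, U7} holds.

Yes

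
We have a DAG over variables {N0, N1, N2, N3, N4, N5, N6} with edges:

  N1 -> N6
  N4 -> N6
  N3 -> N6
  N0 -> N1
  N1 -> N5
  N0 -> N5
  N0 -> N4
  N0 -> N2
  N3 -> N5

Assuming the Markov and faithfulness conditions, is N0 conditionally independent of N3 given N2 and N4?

Enumerating the 6 paths from N0 to N3 and testing each for blocking by {N2, N4}:
Path 1: N0 → N1 → N5 ← N3
  N5 is a collider here and neither N5 nor any of its descendants is conditioned on, so the collider stays closed — the path is blocked at N5.
Path 2: N0 → N1 → N6 ← N3
  N6 is a collider here and neither N6 nor any of its descendants is conditioned on, so the collider stays closed — the path is blocked at N6.
Path 3: N0 → N4 → N6 ← N3
  N4 is a chain here and N4 is conditioned on, so the path is blocked at N4.
Path 4: N0 → N4 → N6 ← N1 → N5 ← N3
  N4 is a chain here and N4 is conditioned on, so the path is blocked at N4.
Path 5: N0 → N5 ← N3
  N5 is a collider here and neither N5 nor any of its descendants is conditioned on, so the collider stays closed — the path is blocked at N5.
Path 6: N0 → N5 ← N1 → N6 ← N3
  N5 is a collider here and neither N5 nor any of its descendants is conditioned on, so the collider stays closed — the path is blocked at N5.
Since every path is blocked, d-separation holds.

Yes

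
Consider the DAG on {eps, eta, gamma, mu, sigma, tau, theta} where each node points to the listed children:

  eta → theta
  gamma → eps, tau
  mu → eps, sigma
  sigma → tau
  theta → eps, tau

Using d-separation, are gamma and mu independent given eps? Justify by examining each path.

We examine all 4 paths between gamma and mu:
Path 1: gamma → tau ← sigma ← mu
  tau is a collider here and neither tau nor any of its descendants is conditioned on, so the collider stays closed — the path is blocked at tau.
Path 2: gamma → tau ← theta → eps ← mu
  tau is a collider here and neither tau nor any of its descendants is conditioned on, so the collider stays closed — the path is blocked at tau.
Path 3: gamma → eps ← mu
  eps is a collider and eps is conditioned on, which opens it — no node blocks this path, so it is active.
Path 4: gamma → eps ← theta → tau ← sigma ← mu
  tau is a collider here and neither tau nor any of its descendants is conditioned on, so the collider stays closed — the path is blocked at tau.
Since the path gamma → eps ← mu is active, gamma and mu are not d-separated given {eps}.

No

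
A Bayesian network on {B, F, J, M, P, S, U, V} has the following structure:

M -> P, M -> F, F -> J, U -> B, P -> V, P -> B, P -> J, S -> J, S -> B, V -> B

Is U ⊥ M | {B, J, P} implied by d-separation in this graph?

No

There are 6 undirected paths between U and M; checking each against the conditioning set {B, J, P}:
  1. U → B ← V ← P → J ← F ← M — B:collider[open]; V:chain[open]; P:fork[blocks]; J:collider[open]; F:chain[open] ⇒ blocked
  2. U → B ← V ← P ← M — B:collider[open]; V:chain[open]; P:chain[blocks] ⇒ blocked
  3. U → B ← S → J ← P ← M — B:collider[open]; S:fork[open]; J:collider[open]; P:chain[blocks] ⇒ blocked
  4. U → B ← S → J ← F ← M — B:collider[open]; S:fork[open]; J:collider[open]; F:chain[open] ⇒ active
  5. U → B ← P → J ← F ← M — B:collider[open]; P:fork[blocks]; J:collider[open]; F:chain[open] ⇒ blocked
  6. U → B ← P ← M — B:collider[open]; P:chain[blocks] ⇒ blocked
Because an active path exists, U and M are not d-separated.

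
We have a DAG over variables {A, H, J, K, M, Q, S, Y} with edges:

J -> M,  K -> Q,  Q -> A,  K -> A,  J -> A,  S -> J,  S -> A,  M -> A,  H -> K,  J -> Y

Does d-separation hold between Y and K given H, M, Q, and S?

Yes — Y and K are d-separated given {H, M, Q, S}.

Enumerating the 6 paths from Y to K and testing each for blocking by {H, M, Q, S}:
Path 1: Y ← J → M → A ← Q ← K
  M is a chain here and M is conditioned on, so the path is blocked at M.
Path 2: Y ← J → M → A ← K
  M is a chain here and M is conditioned on, so the path is blocked at M.
Path 3: Y ← J ← S → A ← Q ← K
  S is a fork here and S is conditioned on, so the path is blocked at S.
Path 4: Y ← J ← S → A ← K
  S is a fork here and S is conditioned on, so the path is blocked at S.
Path 5: Y ← J → A ← Q ← K
  A is a collider here and neither A nor any of its descendants is conditioned on, so the collider stays closed — the path is blocked at A.
Path 6: Y ← J → A ← K
  A is a collider here and neither A nor any of its descendants is conditioned on, so the collider stays closed — the path is blocked at A.
Since every path is blocked, d-separation holds.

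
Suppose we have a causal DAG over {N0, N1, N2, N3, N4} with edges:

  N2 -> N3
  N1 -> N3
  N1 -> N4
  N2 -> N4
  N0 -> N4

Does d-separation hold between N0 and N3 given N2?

Yes

We examine all 2 paths between N0 and N3:
  1. N0 → N4 ← N2 → N3 — N4:collider[blocks]; N2:fork[blocks] ⇒ blocked
  2. N0 → N4 ← N1 → N3 — N4:collider[blocks]; N1:fork[open] ⇒ blocked
Every path is blocked, so N0 and N3 are d-separated given {N2}.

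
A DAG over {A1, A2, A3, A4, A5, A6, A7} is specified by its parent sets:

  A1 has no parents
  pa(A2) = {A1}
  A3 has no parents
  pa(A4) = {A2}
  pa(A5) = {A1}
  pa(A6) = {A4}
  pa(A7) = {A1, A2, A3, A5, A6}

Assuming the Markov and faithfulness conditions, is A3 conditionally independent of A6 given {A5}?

We examine all 4 paths between A3 and A6:
  1. A3 → A7 ← A5 ← A1 → A2 → A4 → A6 — A7:collider[blocks]; A5:chain[blocks]; A1:fork[open]; A2:chain[open]; A4:chain[open] ⇒ blocked
  2. A3 → A7 ← A1 → A2 → A4 → A6 — A7:collider[blocks]; A1:fork[open]; A2:chain[open]; A4:chain[open] ⇒ blocked
  3. A3 → A7 ← A6 — A7:collider[blocks] ⇒ blocked
  4. A3 → A7 ← A2 → A4 → A6 — A7:collider[blocks]; A2:fork[open]; A4:chain[open] ⇒ blocked
All paths are blocked; A3 ⊥ A6 | {A5} holds.

Yes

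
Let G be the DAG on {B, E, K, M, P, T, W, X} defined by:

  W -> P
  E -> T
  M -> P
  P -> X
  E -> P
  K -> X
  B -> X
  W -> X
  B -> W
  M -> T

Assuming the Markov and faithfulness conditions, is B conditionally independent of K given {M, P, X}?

Enumerating the 3 paths from B to K and testing each for blocking by {M, P, X}:
  1. B → X ← K — X:collider[open] ⇒ active
  2. B → W → X ← K — W:chain[open]; X:collider[open] ⇒ active
  3. B → W → P → X ← K — W:chain[open]; P:chain[blocks]; X:collider[open] ⇒ blocked
Since the path B → X ← K is active, B and K are not d-separated given {M, P, X}.

No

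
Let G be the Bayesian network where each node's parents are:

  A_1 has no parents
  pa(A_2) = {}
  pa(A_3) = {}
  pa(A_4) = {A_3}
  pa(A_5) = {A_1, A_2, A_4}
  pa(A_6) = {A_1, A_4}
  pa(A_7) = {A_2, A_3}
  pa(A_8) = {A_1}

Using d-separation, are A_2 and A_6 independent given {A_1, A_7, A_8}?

There are 4 undirected paths between A_2 and A_6; checking each against the conditioning set {A_1, A_7, A_8}:
Path 1: A_2 → A_5 ← A_1 → A_6
  A_5 is a collider here and neither A_5 nor any of its descendants is conditioned on, so the collider stays closed — the path is blocked at A_5.
Path 2: A_2 → A_5 ← A_4 → A_6
  A_5 is a collider here and neither A_5 nor any of its descendants is conditioned on, so the collider stays closed — the path is blocked at A_5.
Path 3: A_2 → A_7 ← A_3 → A_4 → A_6
  A_7 is a collider and A_7 is conditioned on, which opens it; A_3 is a fork and A_3 is not conditioned on; A_4 is a chain and A_4 is not conditioned on — no node blocks this path, so it is active.
Path 4: A_2 → A_7 ← A_3 → A_4 → A_5 ← A_1 → A_6
  A_5 is a collider here and neither A_5 nor any of its descendants is conditioned on, so the collider stays closed — the path is blocked at A_5.
Because an active path exists, A_2 and A_6 are not d-separated.

No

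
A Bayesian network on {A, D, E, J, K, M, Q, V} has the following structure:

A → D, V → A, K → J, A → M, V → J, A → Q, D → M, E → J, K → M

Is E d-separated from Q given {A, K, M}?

Yes

We examine all 3 paths between E and Q:
  1. E → J ← V → A → Q — J:collider[blocks]; V:fork[open]; A:chain[blocks] ⇒ blocked
  2. E → J ← K → M ← D ← A → Q — J:collider[blocks]; K:fork[blocks]; M:collider[open]; D:chain[open]; A:fork[blocks] ⇒ blocked
  3. E → J ← K → M ← A → Q — J:collider[blocks]; K:fork[blocks]; M:collider[open]; A:fork[blocks] ⇒ blocked
Every path is blocked, so E and Q are d-separated given {A, K, M}.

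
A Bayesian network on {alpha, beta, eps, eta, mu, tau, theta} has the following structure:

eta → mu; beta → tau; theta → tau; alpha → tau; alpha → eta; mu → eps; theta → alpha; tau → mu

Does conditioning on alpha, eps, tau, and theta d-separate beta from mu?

Enumerating the 3 paths from beta to mu and testing each for blocking by {alpha, eps, tau, theta}:
  1. beta → tau ← alpha → eta → mu — tau:collider[open]; alpha:fork[blocks]; eta:chain[open] ⇒ blocked
  2. beta → tau → mu — tau:chain[blocks] ⇒ blocked
  3. beta → tau ← theta → alpha → eta → mu — tau:collider[open]; theta:fork[blocks]; alpha:chain[blocks]; eta:chain[open] ⇒ blocked
All paths are blocked; beta ⊥ mu | {alpha, eps, tau, theta} holds.

Yes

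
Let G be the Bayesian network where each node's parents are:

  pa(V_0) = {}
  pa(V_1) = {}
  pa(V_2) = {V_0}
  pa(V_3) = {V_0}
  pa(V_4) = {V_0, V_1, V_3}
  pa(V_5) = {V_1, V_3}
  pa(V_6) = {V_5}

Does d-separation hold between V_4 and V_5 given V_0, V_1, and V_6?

There are 3 undirected paths between V_4 and V_5; checking each against the conditioning set {V_0, V_1, V_6}:
  1. V_4 ← V_1 → V_5 — V_1:fork[blocks] ⇒ blocked
  2. V_4 ← V_0 → V_3 → V_5 — V_0:fork[blocks]; V_3:chain[open] ⇒ blocked
  3. V_4 ← V_3 → V_5 — V_3:fork[open] ⇒ active
Since the path V_4 ← V_3 → V_5 is active, V_4 and V_5 are not d-separated given {V_0, V_1, V_6}.

No — V_4 and V_5 are not d-separated given {V_0, V_1, V_6}.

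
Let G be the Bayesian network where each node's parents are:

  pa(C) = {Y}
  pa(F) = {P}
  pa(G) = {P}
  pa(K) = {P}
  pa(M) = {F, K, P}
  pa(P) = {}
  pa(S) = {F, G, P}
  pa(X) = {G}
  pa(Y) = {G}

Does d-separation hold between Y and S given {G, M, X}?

Enumerating the 5 paths from Y to S and testing each for blocking by {G, M, X}:
Path 1: Y ← G → S
  G is a fork here and G is conditioned on, so the path is blocked at G.
Path 2: Y ← G ← P → K → M ← F → S
  G is a chain here and G is conditioned on, so the path is blocked at G.
Path 3: Y ← G ← P → S
  G is a chain here and G is conditioned on, so the path is blocked at G.
Path 4: Y ← G ← P → M ← F → S
  G is a chain here and G is conditioned on, so the path is blocked at G.
Path 5: Y ← G ← P → F → S
  G is a chain here and G is conditioned on, so the path is blocked at G.
All paths are blocked; Y ⊥ S | {G, M, X} holds.

Yes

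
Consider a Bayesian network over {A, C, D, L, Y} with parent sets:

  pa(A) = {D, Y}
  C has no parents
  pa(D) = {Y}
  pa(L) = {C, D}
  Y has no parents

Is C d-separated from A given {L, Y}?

Enumerating the 2 paths from C to A and testing each for blocking by {L, Y}:
Path 1: C → L ← D → A
  L is a collider and L is conditioned on, which opens it; D is a fork and D is not conditioned on — no node blocks this path, so it is active.
Path 2: C → L ← D ← Y → A
  Y is a fork here and Y is conditioned on, so the path is blocked at Y.
Because an active path exists, C and A are not d-separated.

No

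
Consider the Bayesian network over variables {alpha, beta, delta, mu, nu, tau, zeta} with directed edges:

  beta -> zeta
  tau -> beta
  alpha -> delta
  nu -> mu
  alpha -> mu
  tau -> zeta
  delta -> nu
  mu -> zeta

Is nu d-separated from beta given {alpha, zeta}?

No

Enumerating the 4 paths from nu to beta and testing each for blocking by {alpha, zeta}:
Path 1: nu → mu → zeta ← tau → beta
  mu is a chain and mu is not conditioned on; zeta is a collider and zeta is conditioned on, which opens it; tau is a fork and tau is not conditioned on — no node blocks this path, so it is active.
Path 2: nu → mu → zeta ← beta
  mu is a chain and mu is not conditioned on; zeta is a collider and zeta is conditioned on, which opens it — no node blocks this path, so it is active.
Path 3: nu ← delta ← alpha → mu → zeta ← tau → beta
  alpha is a fork here and alpha is conditioned on, so the path is blocked at alpha.
Path 4: nu ← delta ← alpha → mu → zeta ← beta
  alpha is a fork here and alpha is conditioned on, so the path is blocked at alpha.
Because an active path exists, nu and beta are not d-separated.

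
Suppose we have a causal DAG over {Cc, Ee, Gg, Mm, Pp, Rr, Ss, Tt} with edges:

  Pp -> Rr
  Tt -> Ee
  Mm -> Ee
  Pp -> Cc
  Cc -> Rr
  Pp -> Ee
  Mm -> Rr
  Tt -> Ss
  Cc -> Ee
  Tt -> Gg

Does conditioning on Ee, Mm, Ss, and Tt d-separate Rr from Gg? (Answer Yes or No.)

Yes

5 paths connect Rr and Gg; each must be blocked for d-separation to hold:
Path 1: Rr ← Mm → Ee ← Tt → Gg
  Mm is a fork here and Mm is conditioned on, so the path is blocked at Mm.
Path 2: Rr ← Pp → Ee ← Tt → Gg
  Tt is a fork here and Tt is conditioned on, so the path is blocked at Tt.
Path 3: Rr ← Pp → Cc → Ee ← Tt → Gg
  Tt is a fork here and Tt is conditioned on, so the path is blocked at Tt.
Path 4: Rr ← Cc → Ee ← Tt → Gg
  Tt is a fork here and Tt is conditioned on, so the path is blocked at Tt.
Path 5: Rr ← Cc ← Pp → Ee ← Tt → Gg
  Tt is a fork here and Tt is conditioned on, so the path is blocked at Tt.
All paths are blocked; Rr ⊥ Gg | {Ee, Mm, Ss, Tt} holds.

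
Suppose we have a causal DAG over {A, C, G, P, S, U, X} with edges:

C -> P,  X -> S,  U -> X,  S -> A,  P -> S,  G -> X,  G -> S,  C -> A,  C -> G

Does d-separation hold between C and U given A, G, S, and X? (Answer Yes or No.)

We examine all 6 paths between C and U:
Path 1: C → A ← S ← G → X ← U
  S is a chain here and S is conditioned on, so the path is blocked at S.
Path 2: C → A ← S ← X ← U
  S is a chain here and S is conditioned on, so the path is blocked at S.
Path 3: C → P → S ← G → X ← U
  G is a fork here and G is conditioned on, so the path is blocked at G.
Path 4: C → P → S ← X ← U
  X is a chain here and X is conditioned on, so the path is blocked at X.
Path 5: C → G → S ← X ← U
  G is a chain here and G is conditioned on, so the path is blocked at G.
Path 6: C → G → X ← U
  G is a chain here and G is conditioned on, so the path is blocked at G.
All paths are blocked; C ⊥ U | {A, G, S, X} holds.

Yes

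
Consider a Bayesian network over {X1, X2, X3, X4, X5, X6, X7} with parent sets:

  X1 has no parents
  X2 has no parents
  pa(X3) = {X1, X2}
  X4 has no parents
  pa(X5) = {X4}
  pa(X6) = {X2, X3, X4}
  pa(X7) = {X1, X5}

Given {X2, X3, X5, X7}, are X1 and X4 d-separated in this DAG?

3 paths connect X1 and X4; each must be blocked for d-separation to hold:
Path 1: X1 → X3 → X6 ← X4
  X3 is a chain here and X3 is conditioned on, so the path is blocked at X3.
Path 2: X1 → X3 ← X2 → X6 ← X4
  X2 is a fork here and X2 is conditioned on, so the path is blocked at X2.
Path 3: X1 → X7 ← X5 ← X4
  X5 is a chain here and X5 is conditioned on, so the path is blocked at X5.
All paths are blocked; X1 ⊥ X4 | {X2, X3, X5, X7} holds.

Yes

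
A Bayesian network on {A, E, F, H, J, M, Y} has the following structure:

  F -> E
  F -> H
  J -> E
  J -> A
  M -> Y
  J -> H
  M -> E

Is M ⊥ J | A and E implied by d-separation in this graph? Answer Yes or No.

There are 2 undirected paths between M and J; checking each against the conditioning set {A, E}:
Path 1: M → E ← J
  E is a collider and E is conditioned on, which opens it — no node blocks this path, so it is active.
Path 2: M → E ← F → H ← J
  H is a collider here and neither H nor any of its descendants is conditioned on, so the collider stays closed — the path is blocked at H.
Because an active path exists, M and J are not d-separated.

No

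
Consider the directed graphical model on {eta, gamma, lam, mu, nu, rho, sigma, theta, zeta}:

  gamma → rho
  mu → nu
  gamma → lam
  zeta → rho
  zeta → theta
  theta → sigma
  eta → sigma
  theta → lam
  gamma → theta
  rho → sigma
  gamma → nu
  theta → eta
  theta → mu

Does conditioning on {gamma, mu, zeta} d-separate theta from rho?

Yes

We examine all 6 paths between theta and rho:
Path 1: theta → eta → sigma ← rho
  sigma is a collider here and neither sigma nor any of its descendants is conditioned on, so the collider stays closed — the path is blocked at sigma.
Path 2: theta → sigma ← rho
  sigma is a collider here and neither sigma nor any of its descendants is conditioned on, so the collider stays closed — the path is blocked at sigma.
Path 3: theta ← gamma → rho
  gamma is a fork here and gamma is conditioned on, so the path is blocked at gamma.
Path 4: theta → lam ← gamma → rho
  lam is a collider here and neither lam nor any of its descendants is conditioned on, so the collider stays closed — the path is blocked at lam.
Path 5: theta ← zeta → rho
  zeta is a fork here and zeta is conditioned on, so the path is blocked at zeta.
Path 6: theta → mu → nu ← gamma → rho
  mu is a chain here and mu is conditioned on, so the path is blocked at mu.
Since every path is blocked, d-separation holds.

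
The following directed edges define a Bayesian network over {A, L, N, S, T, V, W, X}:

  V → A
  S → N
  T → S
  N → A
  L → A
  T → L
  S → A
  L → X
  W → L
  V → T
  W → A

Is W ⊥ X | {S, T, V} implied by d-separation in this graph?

No

5 paths connect W and X; each must be blocked for d-separation to hold:
Path 1: W → A ← N ← S ← T → L → X
  A is a collider here and neither A nor any of its descendants is conditioned on, so the collider stays closed — the path is blocked at A.
Path 2: W → A ← V → T → L → X
  A is a collider here and neither A nor any of its descendants is conditioned on, so the collider stays closed — the path is blocked at A.
Path 3: W → A ← S ← T → L → X
  A is a collider here and neither A nor any of its descendants is conditioned on, so the collider stays closed — the path is blocked at A.
Path 4: W → A ← L → X
  A is a collider here and neither A nor any of its descendants is conditioned on, so the collider stays closed — the path is blocked at A.
Path 5: W → L → X
  L is a chain and L is not conditioned on — no node blocks this path, so it is active.
At least one path is unblocked, so d-separation fails.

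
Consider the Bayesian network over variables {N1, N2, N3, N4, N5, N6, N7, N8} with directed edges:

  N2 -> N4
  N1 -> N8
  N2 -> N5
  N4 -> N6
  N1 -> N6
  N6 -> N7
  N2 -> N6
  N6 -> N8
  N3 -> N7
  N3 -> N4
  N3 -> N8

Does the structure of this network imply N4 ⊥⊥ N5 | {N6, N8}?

We examine all 5 paths between N4 and N5:
Path 1: N4 → N6 ← N2 → N5
  N6 is a collider and N6 is conditioned on, which opens it; N2 is a fork and N2 is not conditioned on — no node blocks this path, so it is active.
Path 2: N4 ← N2 → N5
  N2 is a fork and N2 is not conditioned on — no node blocks this path, so it is active.
Path 3: N4 ← N3 → N7 ← N6 ← N2 → N5
  N7 is a collider here and neither N7 nor any of its descendants is conditioned on, so the collider stays closed — the path is blocked at N7.
Path 4: N4 ← N3 → N8 ← N6 ← N2 → N5
  N6 is a chain here and N6 is conditioned on, so the path is blocked at N6.
Path 5: N4 ← N3 → N8 ← N1 → N6 ← N2 → N5
  N3 is a fork and N3 is not conditioned on; N8 is a collider and N8 is conditioned on, which opens it; N1 is a fork and N1 is not conditioned on; N6 is a collider and N6 is conditioned on, which opens it; N2 is a fork and N2 is not conditioned on — no node blocks this path, so it is active.
At least one path is unblocked, so d-separation fails.

No — N4 and N5 are not d-separated given {N6, N8}.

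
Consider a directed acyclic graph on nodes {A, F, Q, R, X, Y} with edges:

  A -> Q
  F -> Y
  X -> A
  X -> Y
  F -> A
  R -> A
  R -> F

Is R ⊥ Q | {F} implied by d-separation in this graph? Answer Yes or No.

Enumerating the 3 paths from R to Q and testing each for blocking by {F}:
Path 1: R → F → Y ← X → A → Q
  F is a chain here and F is conditioned on, so the path is blocked at F.
Path 2: R → F → A → Q
  F is a chain here and F is conditioned on, so the path is blocked at F.
Path 3: R → A → Q
  A is a chain and A is not conditioned on — no node blocks this path, so it is active.
Since the path R → A → Q is active, R and Q are not d-separated given {F}.

No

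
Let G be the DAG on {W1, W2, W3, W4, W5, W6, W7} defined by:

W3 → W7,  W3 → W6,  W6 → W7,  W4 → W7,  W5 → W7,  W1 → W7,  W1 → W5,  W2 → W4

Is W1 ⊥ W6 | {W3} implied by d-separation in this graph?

Yes — W1 and W6 are d-separated given {W3}.

We examine all 4 paths between W1 and W6:
Path 1: W1 → W5 → W7 ← W3 → W6
  W7 is a collider here and neither W7 nor any of its descendants is conditioned on, so the collider stays closed — the path is blocked at W7.
Path 2: W1 → W5 → W7 ← W6
  W7 is a collider here and neither W7 nor any of its descendants is conditioned on, so the collider stays closed — the path is blocked at W7.
Path 3: W1 → W7 ← W3 → W6
  W7 is a collider here and neither W7 nor any of its descendants is conditioned on, so the collider stays closed — the path is blocked at W7.
Path 4: W1 → W7 ← W6
  W7 is a collider here and neither W7 nor any of its descendants is conditioned on, so the collider stays closed — the path is blocked at W7.
Every path is blocked, so W1 and W6 are d-separated given {W3}.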